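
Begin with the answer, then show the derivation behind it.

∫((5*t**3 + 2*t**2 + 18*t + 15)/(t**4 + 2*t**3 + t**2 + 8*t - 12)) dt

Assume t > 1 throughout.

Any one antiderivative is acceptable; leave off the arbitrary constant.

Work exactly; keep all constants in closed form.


The answer is 2*log(t - 1) + 3*log(t + 3) - atan(t/2)/2.
Step 1. Decompose ∫((5*t**3 + 2*t**2 + 18*t + 15)/(t**4 + 2*t**3 + t**2 + 8*t - 12)) dt by partial fractions, (5*t**3 + 2*t**2 + 18*t + 15)/(t**4 + 2*t**3 + t**2 + 8*t - 12) = -1/(t**2 + 4) + 3/(t + 3) + 2/(t - 1): now ∫(2/(t - 1)) dt + ∫(3/(t + 3)) dt + ∫(-1/(t**2 + 4)) dt.
Step 2. Evaluate the standard form [assuming t > 1]: now 2*log(t - 1) + ∫(3/(t + 3)) dt + ∫(-1/(t**2 + 4)) dt.
Step 3. Evaluate the standard form [assuming t > -3]: now 2*log(t - 1) + 3*log(t + 3) + ∫(-1/(t**2 + 4)) dt.
Step 4. Evaluate the standard form: now 2*log(t - 1) + 3*log(t + 3) - atan(t/2)/2.
Answer: 2*log(t - 1) + 3*log(t + 3) - atan(t/2)/2.


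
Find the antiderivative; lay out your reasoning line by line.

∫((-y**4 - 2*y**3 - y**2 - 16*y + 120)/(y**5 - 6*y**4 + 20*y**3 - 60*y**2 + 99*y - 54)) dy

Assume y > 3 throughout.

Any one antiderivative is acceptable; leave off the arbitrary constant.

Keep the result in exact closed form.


Step 1. Decompose ∫((-y**4 - 2*y**3 - y**2 - 16*y + 120)/(y**5 - 6*y**4 + 20*y**3 - 60*y**2 + 99*y - 54)) dy by partial fractions, (-y**4 - 2*y**3 - y**2 - 16*y + 120)/(y**5 - 6*y**4 + 20*y**3 - 60*y**2 + 99*y - 54) = 1/(y**2 + 9) + 5/(y - 1) - 4/(y - 2) - 2/(y - 3): now ∫(-2/(y - 3)) dy + ∫(-4/(y - 2)) dy + ∫(5/(y - 1)) dy + ∫(1/(y**2 + 9)) dy.
Step 2. Evaluate the standard form [assuming y > 2]: now -4*log(y - 2) + ∫(-2/(y - 3)) dy + ∫(5/(y - 1)) dy + ∫(1/(y**2 + 9)) dy.
Step 3. Evaluate the standard form [assuming y > 3]: now -2*log(y - 3) - 4*log(y - 2) + ∫(5/(y - 1)) dy + ∫(1/(y**2 + 9)) dy.
Step 4. Evaluate the standard form [assuming y > 1]: now -2*log(y - 3) - 4*log(y - 2) + 5*log(y - 1) + ∫(1/(y**2 + 9)) dy.
Step 5. Evaluate the standard form: now -2*log(y - 3) - 4*log(y - 2) + 5*log(y - 1) + atan(y/3)/3.
Answer: -2*log(y - 3) - 4*log(y - 2) + 5*log(y - 1) + atan(y/3)/3.


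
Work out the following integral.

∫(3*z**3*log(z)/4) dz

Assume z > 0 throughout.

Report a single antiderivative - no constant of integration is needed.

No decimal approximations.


Answer: 3*z**4*log(z)/16 - 3*z**4/64.


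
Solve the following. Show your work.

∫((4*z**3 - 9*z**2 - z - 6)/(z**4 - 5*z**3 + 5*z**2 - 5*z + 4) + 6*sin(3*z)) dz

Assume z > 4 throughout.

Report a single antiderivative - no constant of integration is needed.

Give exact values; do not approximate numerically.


Step 1. Rewrite: now ∫((4*z**3 - 9*z**2 - z - 6)/(z**4 - 5*z**3 + 5*z**2 - 5*z + 4)) dz + ∫(6*sin(3*z)) dz.
Step 2. Decompose ∫((4*z**3 - 9*z**2 - z - 6)/(z**4 - 5*z**3 + 5*z**2 - 5*z + 4)) dz by partial fractions, (4*z**3 - 9*z**2 - z - 6)/(z**4 - 5*z**3 + 5*z**2 - 5*z + 4) = 1/(z**2 + 1) + 2/(z - 1) + 2/(z - 4): now ∫(2/(z - 4)) dz + ∫(2/(z - 1)) dz + ∫(1/(z**2 + 1)) dz + ∫(6*sin(3*z)) dz.
Step 3. Evaluate the standard form [assuming z > 4]: now 2*log(z - 4) + ∫(2/(z - 1)) dz + ∫(1/(z**2 + 1)) dz + ∫(6*sin(3*z)) dz.
Step 4. Evaluate the standard form [assuming z > 1]: now 2*log(z - 4) + 2*log(z - 1) + ∫(1/(z**2 + 1)) dz + ∫(6*sin(3*z)) dz.
Step 5. Evaluate the standard form: now 2*log(z - 4) + 2*log(z - 1) + atan(z) + ∫(6*sin(3*z)) dz.
Step 6. Evaluate the standard form: now 2*log(z - 4) + 2*log(z - 1) - 2*cos(3*z) + atan(z).
Answer: 2*log(z - 4) + 2*log(z - 1) - 2*cos(3*z) + atan(z).


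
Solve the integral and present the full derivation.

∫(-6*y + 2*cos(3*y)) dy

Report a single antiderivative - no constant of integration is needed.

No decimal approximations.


Step 1. Rewrite: now ∫(-6*y) dy + ∫(2*cos(3*y)) dy.
Step 2. Evaluate the standard form: now -3*y**2 + ∫(2*cos(3*y)) dy.
Step 3. Evaluate the standard form: now -3*y**2 + 2*sin(3*y)/3.
Answer: -3*y**2 + 2*sin(3*y)/3.


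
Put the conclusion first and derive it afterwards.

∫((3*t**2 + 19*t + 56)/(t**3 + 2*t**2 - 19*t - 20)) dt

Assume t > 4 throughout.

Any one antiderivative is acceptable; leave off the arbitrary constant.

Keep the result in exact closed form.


The answer is 4*log(t - 4) - 2*log(t + 1) + log(t + 5).
Step 1. Decompose ∫((3*t**2 + 19*t + 56)/(t**3 + 2*t**2 - 19*t - 20)) dt by partial fractions, (3*t**2 + 19*t + 56)/(t**3 + 2*t**2 - 19*t - 20) = 1/(t + 5) - 2/(t + 1) + 4/(t - 4): now ∫(4/(t - 4)) dt + ∫(-2/(t + 1)) dt + ∫(1/(t + 5)) dt.
Step 2. Evaluate the standard form [assuming t > -1]: now -2*log(t + 1) + ∫(4/(t - 4)) dt + ∫(1/(t + 5)) dt.
Step 3. Evaluate the standard form [assuming t > -5]: now -2*log(t + 1) + log(t + 5) + ∫(4/(t - 4)) dt.
Step 4. Evaluate the standard form [assuming t > 4]: now 4*log(t - 4) - 2*log(t + 1) + log(t + 5).
Answer: 4*log(t - 4) - 2*log(t + 1) + log(t + 5).


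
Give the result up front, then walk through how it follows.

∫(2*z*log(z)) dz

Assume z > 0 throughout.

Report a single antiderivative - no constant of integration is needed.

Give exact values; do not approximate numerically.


The answer is z**2*log(z) - z**2/2.
Step 1. Integrate ∫(2*z*log(z)) dz by parts with u = log(z), dv = (2*z) dz, so v = z**2 [assuming z > 0]: now z**2*log(z) + ∫(-z) dz.
Step 2. Evaluate the standard form: now z**2*log(z) - z**2/2.
Answer: z**2*log(z) - z**2/2.


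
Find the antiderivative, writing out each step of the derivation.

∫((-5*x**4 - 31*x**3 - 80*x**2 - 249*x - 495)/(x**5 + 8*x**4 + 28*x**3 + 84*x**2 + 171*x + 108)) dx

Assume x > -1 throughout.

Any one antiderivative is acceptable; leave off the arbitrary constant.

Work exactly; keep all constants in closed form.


Step 1. Decompose ∫((-5*x**4 - 31*x**3 - 80*x**2 - 249*x - 495)/(x**5 + 8*x**4 + 28*x**3 + 84*x**2 + 171*x + 108)) dx by partial fractions, (-5*x**4 - 31*x**3 - 80*x**2 - 249*x - 495)/(x**5 + 8*x**4 + 28*x**3 + 84*x**2 + 171*x + 108) = 3/(x**2 + 9) - 1/(x + 4) + 1/(x + 3) - 5/(x + 1): now ∫(-5/(x + 1)) dx + ∫(1/(x + 3)) dx + ∫(-1/(x + 4)) dx + ∫(3/(x**2 + 9)) dx.
Step 2. Evaluate the standard form [assuming x > -4]: now -log(x + 4) + ∫(-5/(x + 1)) dx + ∫(1/(x + 3)) dx + ∫(3/(x**2 + 9)) dx.
Step 3. Evaluate the standard form [assuming x > -1]: now -5*log(x + 1) - log(x + 4) + ∫(1/(x + 3)) dx + ∫(3/(x**2 + 9)) dx.
Step 4. Evaluate the standard form [assuming x > -3]: now -5*log(x + 1) + log(x + 3) - log(x + 4) + ∫(3/(x**2 + 9)) dx.
Step 5. Evaluate the standard form: now -5*log(x + 1) + log(x + 3) - log(x + 4) + atan(x/3).
Answer: -5*log(x + 1) + log(x + 3) - log(x + 4) + atan(x/3).


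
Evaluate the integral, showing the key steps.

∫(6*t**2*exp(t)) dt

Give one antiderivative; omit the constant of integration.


Step 1. Integrate ∫(6*t**2*exp(t)) dt by parts with u = t**2, dv = (6*exp(t)) dt, so v = 6*exp(t): now 6*t**2*exp(t) + ∫(-12*t*exp(t)) dt.
Step 2. Integrate ∫(-12*t*exp(t)) dt by parts with u = t, dv = (-12*exp(t)) dt, so v = -12*exp(t): now 6*t**2*exp(t) - 12*t*exp(t) + ∫(12*exp(t)) dt.
Step 3. Evaluate the standard form: now 6*t**2*exp(t) - 12*t*exp(t) + 12*exp(t).
Answer: 6*t**2*exp(t) - 12*t*exp(t) + 12*exp(t).


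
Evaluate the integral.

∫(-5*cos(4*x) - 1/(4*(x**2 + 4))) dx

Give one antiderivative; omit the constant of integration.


Answer: -5*sin(4*x)/4 - atan(x/2)/8.


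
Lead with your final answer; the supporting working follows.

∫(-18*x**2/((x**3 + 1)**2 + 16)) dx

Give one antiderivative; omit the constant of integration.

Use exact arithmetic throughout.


The answer is -3*atan(x**3/4 + 1/4)/2.
Step 1. Substitute u = x**3 + 1, turning ∫(-18*x**2/((x**3 + 1)**2 + 16)) dx into ∫(-6/(u**2 + 16)) du: now ∫(-6/(u**2 + 16)) du.
Step 2. Evaluate the standard form: now -3*atan(u/4)/2.
Step 3. Substitute back u = x**3 + 1: now -3*atan(x**3/4 + 1/4)/2.
Answer: -3*atan(x**3/4 + 1/4)/2.


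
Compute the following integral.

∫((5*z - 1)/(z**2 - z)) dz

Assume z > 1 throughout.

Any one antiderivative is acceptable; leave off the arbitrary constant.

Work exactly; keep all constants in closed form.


Answer: log(z) + 4*log(z - 1).


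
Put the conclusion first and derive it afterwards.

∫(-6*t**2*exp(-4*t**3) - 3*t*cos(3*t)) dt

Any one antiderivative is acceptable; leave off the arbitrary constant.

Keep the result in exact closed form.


The answer is -t*sin(3*t) - cos(3*t)/3 + exp(-4*t**3)/2.
Step 1. Rewrite: now ∫(-3*t*cos(3*t)) dt + ∫(-6*t**2*exp(-4*t**3)) dt.
Step 2. Substitute u = t**3, turning ∫(-6*t**2*exp(-4*t**3)) dt into ∫(-2*exp(-4*u)) du: now ∫(-3*t*cos(3*t)) dt + ∫(-2*exp(-4*u)) du.
Step 3. Evaluate the standard form: now ∫(-3*t*cos(3*t)) dt + exp(-4*u)/2.
Step 4. Substitute back u = t**3: now ∫(-3*t*cos(3*t)) dt + exp(-4*t**3)/2.
Step 5. Integrate ∫(-3*t*cos(3*t)) dt by parts with u = t, dv = (-3*cos(3*t)) dt, so v = -sin(3*t): now -t*sin(3*t) + ∫(sin(3*t)) dt + exp(-4*t**3)/2.
Step 6. Evaluate the standard form: now -t*sin(3*t) - cos(3*t)/3 + exp(-4*t**3)/2.
Answer: -t*sin(3*t) - cos(3*t)/3 + exp(-4*t**3)/2.


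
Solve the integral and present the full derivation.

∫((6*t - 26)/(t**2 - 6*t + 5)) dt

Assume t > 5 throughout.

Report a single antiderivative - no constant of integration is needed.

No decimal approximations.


Step 1. Decompose ∫((6*t - 26)/(t**2 - 6*t + 5)) dt by partial fractions, (6*t - 26)/(t**2 - 6*t + 5) = 5/(t - 1) + 1/(t - 5): now ∫(1/(t - 5)) dt + ∫(5/(t - 1)) dt.
Step 2. Evaluate the standard form [assuming t > 1]: now 5*log(t - 1) + ∫(1/(t - 5)) dt.
Step 3. Evaluate the standard form [assuming t > 5]: now log(t - 5) + 5*log(t - 1).
Answer: log(t - 5) + 5*log(t - 1).


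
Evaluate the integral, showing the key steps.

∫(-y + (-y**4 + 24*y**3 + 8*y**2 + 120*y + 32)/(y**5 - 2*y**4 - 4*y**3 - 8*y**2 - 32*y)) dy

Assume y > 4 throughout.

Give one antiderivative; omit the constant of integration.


Step 1. Rewrite: now ∫(-y) dy + ∫((-y**4 + 24*y**3 + 8*y**2 + 120*y + 32)/(y**5 - 2*y**4 - 4*y**3 - 8*y**2 - 32*y)) dy.
Step 2. Evaluate the standard form: now -y**2/2 + ∫((-y**4 + 24*y**3 + 8*y**2 + 120*y + 32)/(y**5 - 2*y**4 - 4*y**3 - 8*y**2 - 32*y)) dy.
Step 3. Decompose ∫((-y**4 + 24*y**3 + 8*y**2 + 120*y + 32)/(y**5 - 2*y**4 - 4*y**3 - 8*y**2 - 32*y)) dy by partial fractions, (-y**4 + 24*y**3 + 8*y**2 + 120*y + 32)/(y**5 - 2*y**4 - 4*y**3 - 8*y**2 - 32*y) = -2/(y**2 + 4) - 4/(y + 2) + 4/(y - 4) - 1/y: now -y**2/2 + ∫(-1/y) dy + ∫(4/(y - 4)) dy + ∫(-4/(y + 2)) dy + ∫(-2/(y**2 + 4)) dy.
Step 4. Evaluate the standard form [assuming y > 0]: now -y**2/2 - log(y) + ∫(4/(y - 4)) dy + ∫(-4/(y + 2)) dy + ∫(-2/(y**2 + 4)) dy.
Step 5. Evaluate the standard form [assuming y > 4]: now -y**2/2 - log(y) + 4*log(y - 4) + ∫(-4/(y + 2)) dy + ∫(-2/(y**2 + 4)) dy.
Step 6. Evaluate the standard form [assuming y > -2]: now -y**2/2 - log(y) + 4*log(y - 4) - 4*log(y + 2) + ∫(-2/(y**2 + 4)) dy.
Step 7. Evaluate the standard form: now -y**2/2 - log(y) + 4*log(y - 4) - 4*log(y + 2) - atan(y/2).
Answer: -y**2/2 - log(y) + 4*log(y - 4) - 4*log(y + 2) - atan(y/2).


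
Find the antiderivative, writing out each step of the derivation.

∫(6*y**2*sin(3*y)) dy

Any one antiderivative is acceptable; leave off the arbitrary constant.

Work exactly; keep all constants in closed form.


Step 1. Integrate ∫(6*y**2*sin(3*y)) dy by parts with u = y**2, dv = (6*sin(3*y)) dy, so v = -2*cos(3*y): now -2*y**2*cos(3*y) + ∫(4*y*cos(3*y)) dy.
Step 2. Integrate ∫(4*y*cos(3*y)) dy by parts with u = y, dv = (4*cos(3*y)) dy, so v = 4*sin(3*y)/3: now -2*y**2*cos(3*y) + 4*y*sin(3*y)/3 + ∫(-4*sin(3*y)/3) dy.
Step 3. Evaluate the standard form: now -2*y**2*cos(3*y) + 4*y*sin(3*y)/3 + 4*cos(3*y)/9.
Answer: -2*y**2*cos(3*y) + 4*y*sin(3*y)/3 + 4*cos(3*y)/9.


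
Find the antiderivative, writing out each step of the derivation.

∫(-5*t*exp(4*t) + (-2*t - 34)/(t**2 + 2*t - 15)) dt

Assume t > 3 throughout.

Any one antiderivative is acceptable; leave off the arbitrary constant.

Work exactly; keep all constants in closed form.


Step 1. Rewrite: now ∫(-5*t*exp(4*t)) dt + ∫((-2*t - 34)/(t**2 + 2*t - 15)) dt.
Step 2. Integrate ∫(-5*t*exp(4*t)) dt by parts with u = t, dv = (-5*exp(4*t)) dt, so v = -5*exp(4*t)/4: now -5*t*exp(4*t)/4 + ∫((-2*t - 34)/(t**2 + 2*t - 15)) dt + ∫(5*exp(4*t)/4) dt.
Step 3. Evaluate the standard form: now -5*t*exp(4*t)/4 + 5*exp(4*t)/16 + ∫((-2*t - 34)/(t**2 + 2*t - 15)) dt.
Step 4. Decompose ∫((-2*t - 34)/(t**2 + 2*t - 15)) dt by partial fractions, (-2*t - 34)/(t**2 + 2*t - 15) = 3/(t + 5) - 5/(t - 3): now -5*t*exp(4*t)/4 + 5*exp(4*t)/16 + ∫(-5/(t - 3)) dt + ∫(3/(t + 5)) dt.
Step 5. Evaluate the standard form [assuming t > 3]: now -5*t*exp(4*t)/4 + 5*exp(4*t)/16 - 5*log(t - 3) + ∫(3/(t + 5)) dt.
Step 6. Evaluate the standard form [assuming t > -5]: now -5*t*exp(4*t)/4 + 5*exp(4*t)/16 - 5*log(t - 3) + 3*log(t + 5).
Answer: -5*t*exp(4*t)/4 + 5*exp(4*t)/16 - 5*log(t - 3) + 3*log(t + 5).


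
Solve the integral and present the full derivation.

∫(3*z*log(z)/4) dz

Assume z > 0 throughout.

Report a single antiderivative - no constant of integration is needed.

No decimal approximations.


Step 1. Integrate ∫(3*z*log(z)/4) dz by parts with u = log(z), dv = (3*z/4) dz, so v = 3*z**2/8 [assuming z > 0]: now 3*z**2*log(z)/8 + ∫(-3*z/8) dz.
Step 2. Evaluate the standard form: now 3*z**2*log(z)/8 - 3*z**2/16.
Answer: 3*z**2*log(z)/8 - 3*z**2/16.


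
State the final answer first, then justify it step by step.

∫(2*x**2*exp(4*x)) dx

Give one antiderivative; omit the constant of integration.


The answer is x**2*exp(4*x)/2 - x*exp(4*x)/4 + exp(4*x)/16.
Step 1. Integrate ∫(2*x**2*exp(4*x)) dx by parts with u = x**2, dv = (2*exp(4*x)) dx, so v = exp(4*x)/2: now x**2*exp(4*x)/2 + ∫(-x*exp(4*x)) dx.
Step 2. Integrate ∫(-x*exp(4*x)) dx by parts with u = x, dv = (-exp(4*x)) dx, so v = -exp(4*x)/4: now x**2*exp(4*x)/2 - x*exp(4*x)/4 + ∫(exp(4*x)/4) dx.
Step 3. Evaluate the standard form: now x**2*exp(4*x)/2 - x*exp(4*x)/4 + exp(4*x)/16.
Answer: x**2*exp(4*x)/2 - x*exp(4*x)/4 + exp(4*x)/16.


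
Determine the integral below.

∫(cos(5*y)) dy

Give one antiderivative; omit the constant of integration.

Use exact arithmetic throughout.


Answer: sin(5*y)/5.


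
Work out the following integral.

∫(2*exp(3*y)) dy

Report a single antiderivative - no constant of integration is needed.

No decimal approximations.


Answer: 2*exp(3*y)/3.


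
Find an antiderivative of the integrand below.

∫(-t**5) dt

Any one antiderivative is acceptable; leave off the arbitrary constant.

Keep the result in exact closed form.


Answer: -t**6/6.


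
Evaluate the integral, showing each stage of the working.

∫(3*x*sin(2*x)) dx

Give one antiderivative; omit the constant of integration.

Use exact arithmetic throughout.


Step 1. Integrate ∫(3*x*sin(2*x)) dx by parts with u = x, dv = (3*sin(2*x)) dx, so v = -3*cos(2*x)/2: now -3*x*cos(2*x)/2 + ∫(3*cos(2*x)/2) dx.
Step 2. Evaluate the standard form: now -3*x*cos(2*x)/2 + 3*sin(2*x)/4.
Answer: -3*x*cos(2*x)/2 + 3*sin(2*x)/4.


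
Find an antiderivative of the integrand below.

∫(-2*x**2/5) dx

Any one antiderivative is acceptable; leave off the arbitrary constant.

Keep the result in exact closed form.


Answer: -2*x**3/15.


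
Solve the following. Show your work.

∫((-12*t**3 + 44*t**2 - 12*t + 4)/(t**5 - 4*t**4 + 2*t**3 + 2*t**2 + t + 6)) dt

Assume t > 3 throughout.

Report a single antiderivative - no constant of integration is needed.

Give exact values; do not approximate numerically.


Step 1. Decompose ∫((-12*t**3 + 44*t**2 - 12*t + 4)/(t**5 - 4*t**4 + 2*t**3 + 2*t**2 + t + 6)) dt by partial fractions, (-12*t**3 + 44*t**2 - 12*t + 4)/(t**5 - 4*t**4 + 2*t**3 + 2*t**2 + t + 6) = -4/(t**2 + 1) + 3/(t + 1) - 4/(t - 2) + 1/(t - 3): now ∫(1/(t - 3)) dt + ∫(-4/(t - 2)) dt + ∫(3/(t + 1)) dt + ∫(-4/(t**2 + 1)) dt.
Step 2. Evaluate the standard form [assuming t > 3]: now log(t - 3) + ∫(-4/(t - 2)) dt + ∫(3/(t + 1)) dt + ∫(-4/(t**2 + 1)) dt.
Step 3. Evaluate the standard form [assuming t > -1]: now log(t - 3) + 3*log(t + 1) + ∫(-4/(t - 2)) dt + ∫(-4/(t**2 + 1)) dt.
Step 4. Evaluate the standard form [assuming t > 2]: now log(t - 3) - 4*log(t - 2) + 3*log(t + 1) + ∫(-4/(t**2 + 1)) dt.
Step 5. Evaluate the standard form: now log(t - 3) - 4*log(t - 2) + 3*log(t + 1) - 4*atan(t).
Answer: log(t - 3) - 4*log(t - 2) + 3*log(t + 1) - 4*atan(t).


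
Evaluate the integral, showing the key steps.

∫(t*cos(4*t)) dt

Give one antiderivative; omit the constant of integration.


Step 1. Integrate ∫(t*cos(4*t)) dt by parts with u = t, dv = (cos(4*t)) dt, so v = sin(4*t)/4: now t*sin(4*t)/4 + ∫(-sin(4*t)/4) dt.
Step 2. Evaluate the standard form: now t*sin(4*t)/4 + cos(4*t)/16.
Answer: t*sin(4*t)/4 + cos(4*t)/16.


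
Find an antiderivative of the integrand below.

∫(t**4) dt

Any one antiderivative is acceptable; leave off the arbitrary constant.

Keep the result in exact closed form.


Answer: t**5/5.


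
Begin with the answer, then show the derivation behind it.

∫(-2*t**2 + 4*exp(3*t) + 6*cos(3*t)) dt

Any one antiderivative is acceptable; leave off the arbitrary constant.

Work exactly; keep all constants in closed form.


The answer is -2*t**3/3 + 4*exp(3*t)/3 + 2*sin(3*t).
Step 1. Rewrite: now ∫(-2*t**2) dt + ∫(4*exp(3*t)) dt + ∫(6*cos(3*t)) dt.
Step 2. Evaluate the standard form: now -2*t**3/3 + ∫(4*exp(3*t)) dt + ∫(6*cos(3*t)) dt.
Step 3. Evaluate the standard form: now -2*t**3/3 + 4*exp(3*t)/3 + ∫(6*cos(3*t)) dt.
Step 4. Evaluate the standard form: now -2*t**3/3 + 4*exp(3*t)/3 + 2*sin(3*t).
Answer: -2*t**3/3 + 4*exp(3*t)/3 + 2*sin(3*t).


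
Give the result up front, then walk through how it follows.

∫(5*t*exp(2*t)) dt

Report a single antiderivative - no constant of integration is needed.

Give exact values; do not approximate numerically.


The answer is 5*t*exp(2*t)/2 - 5*exp(2*t)/4.
Step 1. Integrate ∫(5*t*exp(2*t)) dt by parts with u = t, dv = (5*exp(2*t)) dt, so v = 5*exp(2*t)/2: now 5*t*exp(2*t)/2 + ∫(-5*exp(2*t)/2) dt.
Step 2. Evaluate the standard form: now 5*t*exp(2*t)/2 - 5*exp(2*t)/4.
Answer: 5*t*exp(2*t)/2 - 5*exp(2*t)/4.


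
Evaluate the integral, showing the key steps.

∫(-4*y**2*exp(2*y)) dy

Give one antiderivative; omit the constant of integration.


Step 1. Integrate ∫(-4*y**2*exp(2*y)) dy by parts with u = y**2, dv = (-4*exp(2*y)) dy, so v = -2*exp(2*y): now -2*y**2*exp(2*y) + ∫(4*y*exp(2*y)) dy.
Step 2. Integrate ∫(4*y*exp(2*y)) dy by parts with u = y, dv = (4*exp(2*y)) dy, so v = 2*exp(2*y): now -2*y**2*exp(2*y) + 2*y*exp(2*y) + ∫(-2*exp(2*y)) dy.
Step 3. Evaluate the standard form: now -2*y**2*exp(2*y) + 2*y*exp(2*y) - exp(2*y).
Answer: -2*y**2*exp(2*y) + 2*y*exp(2*y) - exp(2*y).


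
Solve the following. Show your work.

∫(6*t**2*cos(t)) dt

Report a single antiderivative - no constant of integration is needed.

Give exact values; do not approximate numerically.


Step 1. Integrate ∫(6*t**2*cos(t)) dt by parts with u = t**2, dv = (6*cos(t)) dt, so v = 6*sin(t): now 6*t**2*sin(t) + ∫(-12*t*sin(t)) dt.
Step 2. Integrate ∫(-12*t*sin(t)) dt by parts with u = t, dv = (-12*sin(t)) dt, so v = 12*cos(t): now 6*t**2*sin(t) + 12*t*cos(t) + ∫(-12*cos(t)) dt.
Step 3. Evaluate the standard form: now 6*t**2*sin(t) + 12*t*cos(t) - 12*sin(t).
Answer: 6*t**2*sin(t) + 12*t*cos(t) - 12*sin(t).


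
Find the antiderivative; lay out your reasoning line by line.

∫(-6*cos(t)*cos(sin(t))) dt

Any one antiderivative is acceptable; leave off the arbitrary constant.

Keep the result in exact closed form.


Step 1. Substitute u = sin(t), turning ∫(-6*cos(t)*cos(sin(t))) dt into ∫(-6*cos(u)) du: now ∫(-6*cos(u)) du.
Step 2. Evaluate the standard form: now -6*sin(u).
Step 3. Substitute back u = sin(t): now -6*sin(sin(t)).
Answer: -6*sin(sin(t)).


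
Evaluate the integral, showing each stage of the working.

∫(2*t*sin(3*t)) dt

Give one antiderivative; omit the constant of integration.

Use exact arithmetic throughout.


Step 1. Integrate ∫(2*t*sin(3*t)) dt by parts with u = t, dv = (2*sin(3*t)) dt, so v = -2*cos(3*t)/3: now -2*t*cos(3*t)/3 + ∫(2*cos(3*t)/3) dt.
Step 2. Evaluate the standard form: now -2*t*cos(3*t)/3 + 2*sin(3*t)/9.
Answer: -2*t*cos(3*t)/3 + 2*sin(3*t)/9.


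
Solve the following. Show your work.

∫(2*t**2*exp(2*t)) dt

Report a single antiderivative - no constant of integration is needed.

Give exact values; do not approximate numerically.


Step 1. Integrate ∫(2*t**2*exp(2*t)) dt by parts with u = t**2, dv = (2*exp(2*t)) dt, so v = exp(2*t): now t**2*exp(2*t) + ∫(-2*t*exp(2*t)) dt.
Step 2. Integrate ∫(-2*t*exp(2*t)) dt by parts with u = t, dv = (-2*exp(2*t)) dt, so v = -exp(2*t): now t**2*exp(2*t) - t*exp(2*t) + ∫(exp(2*t)) dt.
Step 3. Evaluate the standard form: now t**2*exp(2*t) - t*exp(2*t) + exp(2*t)/2.
Answer: t**2*exp(2*t) - t*exp(2*t) + exp(2*t)/2.


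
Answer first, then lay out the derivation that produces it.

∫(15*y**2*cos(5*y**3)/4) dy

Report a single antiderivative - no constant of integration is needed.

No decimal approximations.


The answer is sin(5*y**3)/4.
Step 1. Substitute u = y**3, turning ∫(15*y**2*cos(5*y**3)/4) dy into ∫(5*cos(5*u)/4) du: now ∫(5*cos(5*u)/4) du.
Step 2. Evaluate the standard form: now sin(5*u)/4.
Step 3. Substitute back u = y**3: now sin(5*y**3)/4.
Answer: sin(5*y**3)/4.


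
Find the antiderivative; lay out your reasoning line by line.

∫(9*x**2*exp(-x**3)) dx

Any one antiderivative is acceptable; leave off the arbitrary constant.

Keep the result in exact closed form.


Step 1. Substitute u = x**3, turning ∫(9*x**2*exp(-x**3)) dx into ∫(3*exp(-u)) du: now ∫(3*exp(-u)) du.
Step 2. Evaluate the standard form: now -3*exp(-u).
Step 3. Substitute back u = x**3: now -3*exp(-x**3).
Answer: -3*exp(-x**3).


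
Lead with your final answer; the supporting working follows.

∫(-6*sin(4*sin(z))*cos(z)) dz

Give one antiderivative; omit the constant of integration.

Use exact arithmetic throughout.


The answer is 3*cos(4*sin(z))/2.
Step 1. Substitute u = sin(z), turning ∫(-6*sin(4*sin(z))*cos(z)) dz into ∫(-6*sin(4*u)) du: now ∫(-6*sin(4*u)) du.
Step 2. Evaluate the standard form: now 3*cos(4*u)/2.
Step 3. Substitute back u = sin(z): now 3*cos(4*sin(z))/2.
Answer: 3*cos(4*sin(z))/2.


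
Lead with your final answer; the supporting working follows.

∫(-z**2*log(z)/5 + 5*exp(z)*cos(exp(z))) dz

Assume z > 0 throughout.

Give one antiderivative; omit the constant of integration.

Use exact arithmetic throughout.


The answer is -z**3*log(z)/15 + z**3/45 + 5*sin(exp(z)).
Step 1. Rewrite: now ∫(-z**2*log(z)/5) dz + ∫(5*exp(z)*cos(exp(z))) dz.
Step 2. Substitute u = exp(z), turning ∫(5*exp(z)*cos(exp(z))) dz into ∫(5*cos(u)) du: now ∫(-z**2*log(z)/5) dz + ∫(5*cos(u)) du.
Step 3. Evaluate the standard form: now 5*sin(u) + ∫(-z**2*log(z)/5) dz.
Step 4. Substitute back u = exp(z): now 5*sin(exp(z)) + ∫(-z**2*log(z)/5) dz.
Step 5. Integrate ∫(-z**2*log(z)/5) dz by parts with u = log(z), dv = (-z**2/5) dz, so v = -z**3/15 [assuming z > 0]: now -z**3*log(z)/15 + 5*sin(exp(z)) + ∫(z**2/15) dz.
Step 6. Evaluate the standard form: now -z**3*log(z)/15 + z**3/45 + 5*sin(exp(z)).
Answer: -z**3*log(z)/15 + z**3/45 + 5*sin(exp(z)).


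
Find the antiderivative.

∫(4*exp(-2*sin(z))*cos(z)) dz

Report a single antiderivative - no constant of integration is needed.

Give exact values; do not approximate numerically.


Answer: -2*exp(-2*sin(z)).


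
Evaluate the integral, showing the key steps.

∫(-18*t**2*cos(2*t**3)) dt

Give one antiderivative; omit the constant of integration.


Step 1. Substitute u = t**3, turning ∫(-18*t**2*cos(2*t**3)) dt into ∫(-6*cos(2*u)) du: now ∫(-6*cos(2*u)) du.
Step 2. Evaluate the standard form: now -3*sin(2*u).
Step 3. Substitute back u = t**3: now -3*sin(2*t**3).
Answer: -3*sin(2*t**3).


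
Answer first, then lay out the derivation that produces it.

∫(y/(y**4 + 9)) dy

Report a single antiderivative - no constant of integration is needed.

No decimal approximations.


The answer is atan(y**2/3)/6.
Step 1. Substitute u = y**2, turning ∫(y/(y**4 + 9)) dy into ∫(1/(2*(u**2 + 9))) du: now ∫(1/(2*(u**2 + 9))) du.
Step 2. Evaluate the standard form: now atan(u/3)/6.
Step 3. Substitute back u = y**2: now atan(y**2/3)/6.
Answer: atan(y**2/3)/6.


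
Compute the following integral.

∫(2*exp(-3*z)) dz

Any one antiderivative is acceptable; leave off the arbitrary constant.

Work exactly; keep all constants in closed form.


Answer: -2*exp(-3*z)/3.


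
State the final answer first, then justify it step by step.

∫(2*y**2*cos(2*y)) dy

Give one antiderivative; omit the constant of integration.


The answer is y**2*sin(2*y) + y*cos(2*y) - sin(2*y)/2.
Step 1. Integrate ∫(2*y**2*cos(2*y)) dy by parts with u = y**2, dv = (2*cos(2*y)) dy, so v = sin(2*y): now y**2*sin(2*y) + ∫(-2*y*sin(2*y)) dy.
Step 2. Integrate ∫(-2*y*sin(2*y)) dy by parts with u = y, dv = (-2*sin(2*y)) dy, so v = cos(2*y): now y**2*sin(2*y) + y*cos(2*y) + ∫(-cos(2*y)) dy.
Step 3. Evaluate the standard form: now y**2*sin(2*y) + y*cos(2*y) - sin(2*y)/2.
Answer: y**2*sin(2*y) + y*cos(2*y) - sin(2*y)/2.


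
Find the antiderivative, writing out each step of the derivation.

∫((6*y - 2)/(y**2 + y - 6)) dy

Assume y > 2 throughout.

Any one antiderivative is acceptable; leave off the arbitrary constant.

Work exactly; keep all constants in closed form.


Step 1. Decompose ∫((6*y - 2)/(y**2 + y - 6)) dy by partial fractions, (6*y - 2)/(y**2 + y - 6) = 4/(y + 3) + 2/(y - 2): now ∫(2/(y - 2)) dy + ∫(4/(y + 3)) dy.
Step 2. Evaluate the standard form [assuming y > -3]: now 4*log(y + 3) + ∫(2/(y - 2)) dy.
Step 3. Evaluate the standard form [assuming y > 2]: now 2*log(y - 2) + 4*log(y + 3).
Answer: 2*log(y - 2) + 4*log(y + 3).


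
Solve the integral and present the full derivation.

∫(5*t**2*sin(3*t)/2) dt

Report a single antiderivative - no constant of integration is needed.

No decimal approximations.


Step 1. Integrate ∫(5*t**2*sin(3*t)/2) dt by parts with u = t**2, dv = (5*sin(3*t)/2) dt, so v = -5*cos(3*t)/6: now -5*t**2*cos(3*t)/6 + ∫(5*t*cos(3*t)/3) dt.
Step 2. Integrate ∫(5*t*cos(3*t)/3) dt by parts with u = t, dv = (5*cos(3*t)/3) dt, so v = 5*sin(3*t)/9: now -5*t**2*cos(3*t)/6 + 5*t*sin(3*t)/9 + ∫(-5*sin(3*t)/9) dt.
Step 3. Evaluate the standard form: now -5*t**2*cos(3*t)/6 + 5*t*sin(3*t)/9 + 5*cos(3*t)/27.
Answer: -5*t**2*cos(3*t)/6 + 5*t*sin(3*t)/9 + 5*cos(3*t)/27.


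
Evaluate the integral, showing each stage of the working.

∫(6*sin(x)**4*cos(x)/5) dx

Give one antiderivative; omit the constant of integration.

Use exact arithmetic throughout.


Step 1. Substitute u = sin(x), turning ∫(6*sin(x)**4*cos(x)/5) dx into ∫(6*u**4/5) du: now ∫(6*u**4/5) du.
Step 2. Evaluate the standard form: now 6*u**5/25.
Step 3. Substitute back u = sin(x): now 6*sin(x)**5/25.
Answer: 6*sin(x)**5/25.


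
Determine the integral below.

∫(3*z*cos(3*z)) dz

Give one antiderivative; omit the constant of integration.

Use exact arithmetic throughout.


Answer: z*sin(3*z) + cos(3*z)/3.


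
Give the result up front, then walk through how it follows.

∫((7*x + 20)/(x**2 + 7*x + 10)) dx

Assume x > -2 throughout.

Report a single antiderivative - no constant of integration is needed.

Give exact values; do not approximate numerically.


The answer is 2*log(x + 2) + 5*log(x + 5).
Step 1. Decompose ∫((7*x + 20)/(x**2 + 7*x + 10)) dx by partial fractions, (7*x + 20)/(x**2 + 7*x + 10) = 5/(x + 5) + 2/(x + 2): now ∫(2/(x + 2)) dx + ∫(5/(x + 5)) dx.
Step 2. Evaluate the standard form [assuming x > -2]: now 2*log(x + 2) + ∫(5/(x + 5)) dx.
Step 3. Evaluate the standard form [assuming x > -5]: now 2*log(x + 2) + 5*log(x + 5).
Answer: 2*log(x + 2) + 5*log(x + 5).


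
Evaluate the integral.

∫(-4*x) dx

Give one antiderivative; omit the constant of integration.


Answer: -2*x**2.


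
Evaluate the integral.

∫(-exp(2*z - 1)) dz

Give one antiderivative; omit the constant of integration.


Answer: -exp(2*z - 1)/2.


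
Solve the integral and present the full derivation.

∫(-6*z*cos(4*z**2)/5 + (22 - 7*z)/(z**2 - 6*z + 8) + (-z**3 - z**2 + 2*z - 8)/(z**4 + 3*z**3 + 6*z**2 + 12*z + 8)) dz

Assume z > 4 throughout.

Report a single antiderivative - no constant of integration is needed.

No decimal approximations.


Step 1. Rewrite: now ∫(-6*z*cos(4*z**2)/5) dz + ∫((22 - 7*z)/(z**2 - 6*z + 8)) dz + ∫((-z**3 - z**2 + 2*z - 8)/(z**4 + 3*z**3 + 6*z**2 + 12*z + 8)) dz.
Step 2. Decompose ∫((22 - 7*z)/(z**2 - 6*z + 8)) dz by partial fractions, (22 - 7*z)/(z**2 - 6*z + 8) = -4/(z - 2) - 3/(z - 4): now ∫(-6*z*cos(4*z**2)/5) dz + ∫((-z**3 - z**2 + 2*z - 8)/(z**4 + 3*z**3 + 6*z**2 + 12*z + 8)) dz + ∫(-3/(z - 4)) dz + ∫(-4/(z - 2)) dz.
Step 3. Evaluate the standard form [assuming z > 4]: now -3*log(z - 4) + ∫(-6*z*cos(4*z**2)/5) dz + ∫((-z**3 - z**2 + 2*z - 8)/(z**4 + 3*z**3 + 6*z**2 + 12*z + 8)) dz + ∫(-4/(z - 2)) dz.
Step 4. Evaluate the standard form [assuming z > 2]: now -3*log(z - 4) - 4*log(z - 2) + ∫(-6*z*cos(4*z**2)/5) dz + ∫((-z**3 - z**2 + 2*z - 8)/(z**4 + 3*z**3 + 6*z**2 + 12*z + 8)) dz.
Step 5. Decompose ∫((-z**3 - z**2 + 2*z - 8)/(z**4 + 3*z**3 + 6*z**2 + 12*z + 8)) dz by partial fractions, (-z**3 - z**2 + 2*z - 8)/(z**4 + 3*z**3 + 6*z**2 + 12*z + 8) = 2/(z**2 + 4) + 1/(z + 2) - 2/(z + 1): now -3*log(z - 4) - 4*log(z - 2) + ∫(-6*z*cos(4*z**2)/5) dz + ∫(-2/(z + 1)) dz + ∫(1/(z + 2)) dz + ∫(2/(z**2 + 4)) dz.
Step 6. Evaluate the standard form [assuming z > -2]: now -3*log(z - 4) - 4*log(z - 2) + log(z + 2) + ∫(-6*z*cos(4*z**2)/5) dz + ∫(-2/(z + 1)) dz + ∫(2/(z**2 + 4)) dz.
Step 7. Evaluate the standard form [assuming z > -1]: now -3*log(z - 4) - 4*log(z - 2) - 2*log(z + 1) + log(z + 2) + ∫(-6*z*cos(4*z**2)/5) dz + ∫(2/(z**2 + 4)) dz.
Step 8. Evaluate the standard form: now -3*log(z - 4) - 4*log(z - 2) - 2*log(z + 1) + log(z + 2) + atan(z/2) + ∫(-6*z*cos(4*z**2)/5) dz.
Step 9. Substitute u = z**2, turning ∫(-6*z*cos(4*z**2)/5) dz into ∫(-3*cos(4*u)/5) du: now -3*log(z - 4) - 4*log(z - 2) - 2*log(z + 1) + log(z + 2) + atan(z/2) + ∫(-3*cos(4*u)/5) du.
Step 10. Evaluate the standard form: now -3*log(z - 4) - 4*log(z - 2) - 2*log(z + 1) + log(z + 2) - 3*sin(4*u)/20 + atan(z/2).
Step 11. Substitute back u = z**2: now -3*log(z - 4) - 4*log(z - 2) - 2*log(z + 1) + log(z + 2) - 3*sin(4*z**2)/20 + atan(z/2).
Answer: -3*log(z - 4) - 4*log(z - 2) - 2*log(z + 1) + log(z + 2) - 3*sin(4*z**2)/20 + atan(z/2).


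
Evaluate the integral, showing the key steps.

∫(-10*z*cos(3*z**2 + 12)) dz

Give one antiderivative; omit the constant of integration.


Step 1. Substitute u = z**2 + 4, turning ∫(-10*z*cos(3*z**2 + 12)) dz into ∫(-5*cos(3*u)) du: now ∫(-5*cos(3*u)) du.
Step 2. Evaluate the standard form: now -5*sin(3*u)/3.
Step 3. Substitute back u = z**2 + 4: now -5*sin(3*z**2 + 12)/3.
Answer: -5*sin(3*z**2 + 12)/3.


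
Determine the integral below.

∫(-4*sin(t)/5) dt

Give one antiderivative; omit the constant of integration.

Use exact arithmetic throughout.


Answer: 4*cos(t)/5.


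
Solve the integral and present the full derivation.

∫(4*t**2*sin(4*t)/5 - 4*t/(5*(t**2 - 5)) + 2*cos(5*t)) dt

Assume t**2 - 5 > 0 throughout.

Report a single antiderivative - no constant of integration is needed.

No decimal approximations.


Step 1. Rewrite: now ∫(-4*t/(5*(t**2 - 5))) dt + ∫(4*t**2*sin(4*t)/5) dt + ∫(2*cos(5*t)) dt.
Step 2. Substitute u = t**2 - 5, turning ∫(-4*t/(5*(t**2 - 5))) dt into ∫(-2/(5*u)) du: now ∫(-2/(5*u)) du + ∫(4*t**2*sin(4*t)/5) dt + ∫(2*cos(5*t)) dt.
Step 3. Evaluate the standard form [assuming u > 0]: now -2*log(u)/5 + ∫(4*t**2*sin(4*t)/5) dt + ∫(2*cos(5*t)) dt.
Step 4. Substitute back u = t**2 - 5: now -2*log(t**2 - 5)/5 + ∫(4*t**2*sin(4*t)/5) dt + ∫(2*cos(5*t)) dt.
Step 5. Evaluate the standard form: now -2*log(t**2 - 5)/5 + 2*sin(5*t)/5 + ∫(4*t**2*sin(4*t)/5) dt.
Step 6. Integrate ∫(4*t**2*sin(4*t)/5) dt by parts with u = t**2, dv = (4*sin(4*t)/5) dt, so v = -cos(4*t)/5: now -t**2*cos(4*t)/5 - 2*log(t**2 - 5)/5 + 2*sin(5*t)/5 + ∫(2*t*cos(4*t)/5) dt.
Step 7. Integrate ∫(2*t*cos(4*t)/5) dt by parts with u = t, dv = (2*cos(4*t)/5) dt, so v = sin(4*t)/10: now -t**2*cos(4*t)/5 + t*sin(4*t)/10 - 2*log(t**2 - 5)/5 + 2*sin(5*t)/5 + ∫(-sin(4*t)/10) dt.
Step 8. Evaluate the standard form: now -t**2*cos(4*t)/5 + t*sin(4*t)/10 - 2*log(t**2 - 5)/5 + 2*sin(5*t)/5 + cos(4*t)/40.
Answer: -t**2*cos(4*t)/5 + t*sin(4*t)/10 - 2*log(t**2 - 5)/5 + 2*sin(5*t)/5 + cos(4*t)/40.


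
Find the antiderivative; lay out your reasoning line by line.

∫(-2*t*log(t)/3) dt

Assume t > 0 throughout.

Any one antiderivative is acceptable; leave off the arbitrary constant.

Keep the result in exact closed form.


Step 1. Integrate ∫(-2*t*log(t)/3) dt by parts with u = log(t), dv = (-2*t/3) dt, so v = -t**2/3 [assuming t > 0]: now -t**2*log(t)/3 + ∫(t/3) dt.
Step 2. Evaluate the standard form: now -t**2*log(t)/3 + t**2/6.
Answer: -t**2*log(t)/3 + t**2/6.


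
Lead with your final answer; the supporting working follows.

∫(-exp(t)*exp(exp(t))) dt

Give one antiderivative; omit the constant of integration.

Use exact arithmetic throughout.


The answer is -exp(exp(t)).
Step 1. Substitute u = exp(t), turning ∫(-exp(t)*exp(exp(t))) dt into ∫(-exp(u)) du: now ∫(-exp(u)) du.
Step 2. Evaluate the standard form: now -exp(u).
Step 3. Substitute back u = exp(t): now -exp(exp(t)).
Answer: -exp(exp(t)).


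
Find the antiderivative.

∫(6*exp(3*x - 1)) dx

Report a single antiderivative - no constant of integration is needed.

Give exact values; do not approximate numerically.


Answer: 2*exp(3*x - 1).


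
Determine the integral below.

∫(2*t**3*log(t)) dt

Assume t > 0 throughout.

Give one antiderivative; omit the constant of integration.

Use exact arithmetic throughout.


Answer: t**4*log(t)/2 - t**4/8.


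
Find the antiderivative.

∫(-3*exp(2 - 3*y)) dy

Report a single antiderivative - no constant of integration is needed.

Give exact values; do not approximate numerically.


Answer: exp(2 - 3*y).


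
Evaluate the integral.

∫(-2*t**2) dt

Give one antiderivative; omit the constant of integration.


Answer: -2*t**3/3.


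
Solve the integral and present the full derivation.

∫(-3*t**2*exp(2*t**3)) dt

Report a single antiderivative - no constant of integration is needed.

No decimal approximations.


Step 1. Substitute u = t**3, turning ∫(-3*t**2*exp(2*t**3)) dt into ∫(-exp(2*u)) du: now ∫(-exp(2*u)) du.
Step 2. Evaluate the standard form: now -exp(2*u)/2.
Step 3. Substitute back u = t**3: now -exp(2*t**3)/2.
Answer: -exp(2*t**3)/2.


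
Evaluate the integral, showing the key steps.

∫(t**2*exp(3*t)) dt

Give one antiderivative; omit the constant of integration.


Step 1. Integrate ∫(t**2*exp(3*t)) dt by parts with u = t**2, dv = (exp(3*t)) dt, so v = exp(3*t)/3: now t**2*exp(3*t)/3 + ∫(-2*t*exp(3*t)/3) dt.
Step 2. Integrate ∫(-2*t*exp(3*t)/3) dt by parts with u = t, dv = (-2*exp(3*t)/3) dt, so v = -2*exp(3*t)/9: now t**2*exp(3*t)/3 - 2*t*exp(3*t)/9 + ∫(2*exp(3*t)/9) dt.
Step 3. Evaluate the standard form: now t**2*exp(3*t)/3 - 2*t*exp(3*t)/9 + 2*exp(3*t)/27.
Answer: t**2*exp(3*t)/3 - 2*t*exp(3*t)/9 + 2*exp(3*t)/27.


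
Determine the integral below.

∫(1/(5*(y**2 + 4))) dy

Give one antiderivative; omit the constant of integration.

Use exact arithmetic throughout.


Answer: atan(y/2)/10.


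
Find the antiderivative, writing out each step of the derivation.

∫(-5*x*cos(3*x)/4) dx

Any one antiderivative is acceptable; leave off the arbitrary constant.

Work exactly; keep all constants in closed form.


Step 1. Integrate ∫(-5*x*cos(3*x)/4) dx by parts with u = x, dv = (-5*cos(3*x)/4) dx, so v = -5*sin(3*x)/12: now -5*x*sin(3*x)/12 + ∫(5*sin(3*x)/12) dx.
Step 2. Evaluate the standard form: now -5*x*sin(3*x)/12 - 5*cos(3*x)/36.
Answer: -5*x*sin(3*x)/12 - 5*cos(3*x)/36.


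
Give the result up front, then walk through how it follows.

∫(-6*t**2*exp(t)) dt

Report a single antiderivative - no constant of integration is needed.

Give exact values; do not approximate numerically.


The answer is -6*t**2*exp(t) + 12*t*exp(t) - 12*exp(t).
Step 1. Integrate ∫(-6*t**2*exp(t)) dt by parts with u = t**2, dv = (-6*exp(t)) dt, so v = -6*exp(t): now -6*t**2*exp(t) + ∫(12*t*exp(t)) dt.
Step 2. Integrate ∫(12*t*exp(t)) dt by parts with u = t, dv = (12*exp(t)) dt, so v = 12*exp(t): now -6*t**2*exp(t) + 12*t*exp(t) + ∫(-12*exp(t)) dt.
Step 3. Evaluate the standard form: now -6*t**2*exp(t) + 12*t*exp(t) - 12*exp(t).
Answer: -6*t**2*exp(t) + 12*t*exp(t) - 12*exp(t).


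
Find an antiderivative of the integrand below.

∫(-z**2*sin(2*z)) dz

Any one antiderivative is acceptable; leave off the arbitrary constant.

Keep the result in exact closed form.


Answer: z**2*cos(2*z)/2 - z*sin(2*z)/2 - cos(2*z)/4.


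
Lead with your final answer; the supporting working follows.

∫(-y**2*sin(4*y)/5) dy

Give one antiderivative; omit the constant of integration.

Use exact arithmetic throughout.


The answer is y**2*cos(4*y)/20 - y*sin(4*y)/40 - cos(4*y)/160.
Step 1. Integrate ∫(-y**2*sin(4*y)/5) dy by parts with u = y**2, dv = (-sin(4*y)/5) dy, so v = cos(4*y)/20: now y**2*cos(4*y)/20 + ∫(-y*cos(4*y)/10) dy.
Step 2. Integrate ∫(-y*cos(4*y)/10) dy by parts with u = y, dv = (-cos(4*y)/10) dy, so v = -sin(4*y)/40: now y**2*cos(4*y)/20 - y*sin(4*y)/40 + ∫(sin(4*y)/40) dy.
Step 3. Evaluate the standard form: now y**2*cos(4*y)/20 - y*sin(4*y)/40 - cos(4*y)/160.
Answer: y**2*cos(4*y)/20 - y*sin(4*y)/40 - cos(4*y)/160.


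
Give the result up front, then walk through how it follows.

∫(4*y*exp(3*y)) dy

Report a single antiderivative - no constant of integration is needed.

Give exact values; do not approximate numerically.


The answer is 4*y*exp(3*y)/3 - 4*exp(3*y)/9.
Step 1. Integrate ∫(4*y*exp(3*y)) dy by parts with u = y, dv = (4*exp(3*y)) dy, so v = 4*exp(3*y)/3: now 4*y*exp(3*y)/3 + ∫(-4*exp(3*y)/3) dy.
Step 2. Evaluate the standard form: now 4*y*exp(3*y)/3 - 4*exp(3*y)/9.
Answer: 4*y*exp(3*y)/3 - 4*exp(3*y)/9.


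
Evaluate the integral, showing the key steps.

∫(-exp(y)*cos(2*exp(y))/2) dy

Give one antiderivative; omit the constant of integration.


Step 1. Substitute u = exp(y), turning ∫(-exp(y)*cos(2*exp(y))/2) dy into ∫(-cos(2*u)/2) du: now ∫(-cos(2*u)/2) du.
Step 2. Evaluate the standard form: now -sin(2*u)/4.
Step 3. Substitute back u = exp(y): now -sin(2*exp(y))/4.
Answer: -sin(2*exp(y))/4.


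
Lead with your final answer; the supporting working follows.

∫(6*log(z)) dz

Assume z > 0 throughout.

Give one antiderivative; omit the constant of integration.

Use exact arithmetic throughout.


The answer is 6*z*log(z) - 6*z.
Step 1. Integrate ∫(6*log(z)) dz by parts with u = log(z), dv = (6) dz, so v = 6*z [assuming z > 0]: now 6*z*log(z) + ∫(-6) dz.
Step 2. Evaluate the standard form: now 6*z*log(z) - 6*z.
Answer: 6*z*log(z) - 6*z.


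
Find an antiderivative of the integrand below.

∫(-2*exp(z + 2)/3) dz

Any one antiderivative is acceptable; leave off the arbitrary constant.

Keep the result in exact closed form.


Answer: -2*exp(z + 2)/3.


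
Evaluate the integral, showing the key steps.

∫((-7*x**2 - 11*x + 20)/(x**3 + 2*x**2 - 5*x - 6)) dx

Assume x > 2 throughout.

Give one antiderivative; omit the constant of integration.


Step 1. Decompose ∫((-7*x**2 - 11*x + 20)/(x**3 + 2*x**2 - 5*x - 6)) dx by partial fractions, (-7*x**2 - 11*x + 20)/(x**3 + 2*x**2 - 5*x - 6) = -1/(x + 3) - 4/(x + 1) - 2/(x - 2): now ∫(-2/(x - 2)) dx + ∫(-4/(x + 1)) dx + ∫(-1/(x + 3)) dx.
Step 2. Evaluate the standard form [assuming x > -3]: now -log(x + 3) + ∫(-2/(x - 2)) dx + ∫(-4/(x + 1)) dx.
Step 3. Evaluate the standard form [assuming x > 2]: now -2*log(x - 2) - log(x + 3) + ∫(-4/(x + 1)) dx.
Step 4. Evaluate the standard form [assuming x > -1]: now -2*log(x - 2) - 4*log(x + 1) - log(x + 3).
Answer: -2*log(x - 2) - 4*log(x + 1) - log(x + 3).
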